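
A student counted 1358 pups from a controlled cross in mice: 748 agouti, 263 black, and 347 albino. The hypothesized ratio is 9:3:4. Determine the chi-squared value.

0.771

The 9:3:4 ratio has 16 parts, so with N = 1358 the expected counts are:
  agouti: 1358 × 9/16 = 763.875
  black: 1358 × 3/16 = 254.625
  albino: 1358 × 4/16 = 339.5
χ² = Σ (O − E)² / E
  agouti: (748 − 763.875)² / 763.875 = 0.3299
  black: (263 − 254.625)² / 254.625 = 0.2755
  albino: (347 − 339.5)² / 339.5 = 0.1657
χ² = 0.3299 + 0.2755 + 0.1657 = 0.7711 ≈ 0.771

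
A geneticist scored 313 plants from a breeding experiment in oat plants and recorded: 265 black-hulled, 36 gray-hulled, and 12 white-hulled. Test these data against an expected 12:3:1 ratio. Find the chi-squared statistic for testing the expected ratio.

15.592

The 12:3:1 ratio has 16 parts, so with N = 313 the expected counts are:
  black-hulled: 313 × 12/16 = 234.75
  gray-hulled: 313 × 3/16 = 58.6875
  white-hulled: 313 × 1/16 = 19.5625
χ² = Σ (O − E)² / E
  black-hulled: (265 − 234.75)² / 234.75 = 3.8980
  gray-hulled: (36 − 58.6875)² / 58.6875 = 8.7706
  white-hulled: (12 − 19.5625)² / 19.5625 = 2.9235
χ² = 3.8980 + 8.7706 + 2.9235 = 15.5921 ≈ 15.592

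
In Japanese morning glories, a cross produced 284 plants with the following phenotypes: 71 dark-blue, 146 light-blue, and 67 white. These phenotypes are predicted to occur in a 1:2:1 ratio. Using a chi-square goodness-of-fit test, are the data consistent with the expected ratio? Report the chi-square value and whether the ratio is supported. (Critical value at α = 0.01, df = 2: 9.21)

0.338; consistent

Total ratio parts = 4. Expected numbers out of 284:
  dark-blue: 284 × 1/4 = 71
  light-blue: 284 × 2/4 = 142
  white: 284 × 1/4 = 71
χ² = Σ (O − E)² / E
  dark-blue: (71 − 71)² / 71 = 0.0000
  light-blue: (146 − 142)² / 142 = 0.1127
  white: (67 − 71)² / 71 = 0.2254
χ² = 0.0000 + 0.1127 + 0.2254 = 0.3381 ≈ 0.338
Degrees of freedom = 3 − 1 = 2; critical value at α = 0.01 is 9.21.
Since 0.338 < 9.21, we fail to reject the null hypothesis — the data are consistent with the 1:2:1 ratio.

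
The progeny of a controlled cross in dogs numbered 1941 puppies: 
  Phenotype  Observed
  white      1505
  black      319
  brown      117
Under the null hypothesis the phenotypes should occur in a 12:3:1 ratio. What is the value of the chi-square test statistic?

The 12:3:1 ratio has 16 parts, so with N = 1941 the expected counts are:
  white: 1941 × 12/16 = 1455.75
  black: 1941 × 3/16 = 363.9375
  brown: 1941 × 1/16 = 121.3125
χ² = Σ (O − E)² / E
  white: (1505 − 1455.75)² / 1455.75 = 1.6662
  black: (319 − 363.9375)² / 363.9375 = 5.5487
  brown: (117 − 121.3125)² / 121.3125 = 0.1533
χ² = 1.6662 + 5.5487 + 0.1533 = 7.3682 ≈ 7.368

7.368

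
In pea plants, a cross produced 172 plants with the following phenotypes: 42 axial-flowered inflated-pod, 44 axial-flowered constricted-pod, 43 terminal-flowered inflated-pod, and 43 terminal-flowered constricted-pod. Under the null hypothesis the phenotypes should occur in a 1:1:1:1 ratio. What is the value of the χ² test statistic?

Total ratio parts = 4. Expected numbers out of 172:
  axial-flowered inflated-pod: 172 × 1/4 = 43
  axial-flowered constricted-pod: 172 × 1/4 = 43
  terminal-flowered inflated-pod: 172 × 1/4 = 43
  terminal-flowered constricted-pod: 172 × 1/4 = 43
χ² = Σ (O − E)² / E
  axial-flowered inflated-pod: (42 − 43)² / 43 = 0.0233
  axial-flowered constricted-pod: (44 − 43)² / 43 = 0.0233
  terminal-flowered inflated-pod: (43 − 43)² / 43 = 0.0000
  terminal-flowered constricted-pod: (43 − 43)² / 43 = 0.0000
χ² = 0.0233 + 0.0233 + 0.0000 + 0.0000 = 0.0466 ≈ 0.047

0.047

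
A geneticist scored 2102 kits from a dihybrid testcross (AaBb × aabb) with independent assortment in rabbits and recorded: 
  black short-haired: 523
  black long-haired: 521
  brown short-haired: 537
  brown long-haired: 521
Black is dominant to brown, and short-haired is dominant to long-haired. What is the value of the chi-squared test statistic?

0.341

A dihybrid testcross with independent assortment gives a 1:1:1:1 ratio.
Under the 1:1:1:1 hypothesis (Σ ratio = 4, N = 2102):
  black short-haired: 2102 × 1/4 = 525.5
  black long-haired: 2102 × 1/4 = 525.5
  brown short-haired: 2102 × 1/4 = 525.5
  brown long-haired: 2102 × 1/4 = 525.5
χ² = Σ (O − E)² / E
  black short-haired: (523 − 525.5)² / 525.5 = 0.0119
  black long-haired: (521 − 525.5)² / 525.5 = 0.0385
  brown short-haired: (537 − 525.5)² / 525.5 = 0.2517
  brown long-haired: (521 − 525.5)² / 525.5 = 0.0385
χ² = 0.0119 + 0.0385 + 0.2517 + 0.0385 = 0.3406 ≈ 0.341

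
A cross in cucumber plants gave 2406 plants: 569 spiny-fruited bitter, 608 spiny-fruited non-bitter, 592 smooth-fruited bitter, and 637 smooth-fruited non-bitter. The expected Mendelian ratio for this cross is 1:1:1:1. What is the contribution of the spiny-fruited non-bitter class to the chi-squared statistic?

0.070

Expected counts for N = 2406 under a 1:1:1:1 ratio (total parts = 4):
  spiny-fruited bitter: 2406 × 1/4 = 601.5
  spiny-fruited non-bitter: 2406 × 1/4 = 601.5
  smooth-fruited bitter: 2406 × 1/4 = 601.5
  smooth-fruited non-bitter: 2406 × 1/4 = 601.5
Contribution of spiny-fruited non-bitter: (608 − 601.5)² / 601.5 = 0.0702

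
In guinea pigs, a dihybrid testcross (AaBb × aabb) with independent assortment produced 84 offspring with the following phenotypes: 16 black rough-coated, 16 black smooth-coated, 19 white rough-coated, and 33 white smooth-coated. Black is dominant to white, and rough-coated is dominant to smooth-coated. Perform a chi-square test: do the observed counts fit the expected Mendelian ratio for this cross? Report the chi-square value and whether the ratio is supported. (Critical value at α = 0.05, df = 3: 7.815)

9.429; not consistent

A dihybrid testcross with independent assortment gives a 1:1:1:1 ratio.
Under the 1:1:1:1 hypothesis (Σ ratio = 4, N = 84):
  black rough-coated: 84 × 1/4 = 21
  black smooth-coated: 84 × 1/4 = 21
  white rough-coated: 84 × 1/4 = 21
  white smooth-coated: 84 × 1/4 = 21
χ² = Σ (O − E)² / E
  black rough-coated: (16 − 21)² / 21 = 1.1905
  black smooth-coated: (16 − 21)² / 21 = 1.1905
  white rough-coated: (19 − 21)² / 21 = 0.1905
  white smooth-coated: (33 − 21)² / 21 = 6.8571
χ² = 1.1905 + 1.1905 + 0.1905 + 6.8571 = 9.4286 ≈ 9.429
Degrees of freedom = 4 − 1 = 3; critical value at α = 0.05 is 7.815.
Since 9.429 > 7.815, we reject the null hypothesis — the data do not fit the 1:1:1:1 ratio.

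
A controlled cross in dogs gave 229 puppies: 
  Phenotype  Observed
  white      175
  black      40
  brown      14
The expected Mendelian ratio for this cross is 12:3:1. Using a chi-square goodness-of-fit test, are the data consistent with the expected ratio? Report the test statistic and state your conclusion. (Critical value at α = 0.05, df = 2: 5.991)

Expected counts for N = 229 under a 12:3:1 ratio (total parts = 16):
  white: 229 × 12/16 = 171.75
  black: 229 × 3/16 = 42.9375
  brown: 229 × 1/16 = 14.3125
χ² = Σ (O − E)² / E
  white: (175 − 171.75)² / 171.75 = 0.0615
  black: (40 − 42.9375)² / 42.9375 = 0.2010
  brown: (14 − 14.3125)² / 14.3125 = 0.0068
χ² = 0.0615 + 0.2010 + 0.0068 = 0.2693 ≈ 0.269
Degrees of freedom = 3 − 1 = 2; critical value at α = 0.05 is 5.991.
Since 0.269 < 5.991, we fail to reject the null hypothesis — the data are consistent with the 12:3:1 ratio.

0.269; consistent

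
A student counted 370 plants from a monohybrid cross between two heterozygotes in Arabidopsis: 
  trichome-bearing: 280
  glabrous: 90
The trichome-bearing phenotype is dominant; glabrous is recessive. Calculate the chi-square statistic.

For a monohybrid cross between heterozygotes with complete dominance, the expected phenotypic ratio is 3:1.
The 3:1 ratio has 4 parts, so with N = 370 the expected counts are:
  trichome-bearing: 370 × 3/4 = 277.5
  glabrous: 370 × 1/4 = 92.5
χ² = Σ (O − E)² / E
  trichome-bearing: (280 − 277.5)² / 277.5 = 0.0225
  glabrous: (90 − 92.5)² / 92.5 = 0.0676
χ² = 0.0225 + 0.0676 = 0.0901 ≈ 0.090

0.090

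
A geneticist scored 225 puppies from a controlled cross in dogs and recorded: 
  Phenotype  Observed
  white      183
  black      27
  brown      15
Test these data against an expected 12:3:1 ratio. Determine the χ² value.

6.733

Expected counts for N = 225 under a 12:3:1 ratio (total parts = 16):
  white: 225 × 12/16 = 168.75
  black: 225 × 3/16 = 42.1875
  brown: 225 × 1/16 = 14.0625
χ² = Σ (O − E)² / E
  white: (183 − 168.75)² / 168.75 = 1.2033
  black: (27 − 42.1875)² / 42.1875 = 5.4675
  brown: (15 − 14.0625)² / 14.0625 = 0.0625
χ² = 1.2033 + 5.4675 + 0.0625 = 6.7333 ≈ 6.733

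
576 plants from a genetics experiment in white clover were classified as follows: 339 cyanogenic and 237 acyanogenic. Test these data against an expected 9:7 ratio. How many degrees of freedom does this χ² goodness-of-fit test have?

1

A goodness-of-fit test with 2 phenotype classes has df = 2 − 1 = 1.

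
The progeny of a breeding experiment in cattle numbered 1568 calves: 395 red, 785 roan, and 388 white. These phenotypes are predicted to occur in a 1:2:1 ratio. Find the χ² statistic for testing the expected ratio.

0.065

Total ratio parts = 4. Expected numbers out of 1568:
  red: 1568 × 1/4 = 392
  roan: 1568 × 2/4 = 784
  white: 1568 × 1/4 = 392
χ² = Σ (O − E)² / E
  red: (395 − 392)² / 392 = 0.0230
  roan: (785 − 784)² / 784 = 0.0013
  white: (388 − 392)² / 392 = 0.0408
χ² = 0.0230 + 0.0013 + 0.0408 = 0.0651 ≈ 0.065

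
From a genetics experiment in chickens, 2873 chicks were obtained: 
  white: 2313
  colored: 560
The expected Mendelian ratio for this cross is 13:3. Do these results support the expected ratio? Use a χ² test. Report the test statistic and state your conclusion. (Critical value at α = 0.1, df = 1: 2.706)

1.038; consistent

Total ratio parts = 16. Expected numbers out of 2873:
  white: 2873 × 13/16 = 2334.3125
  colored: 2873 × 3/16 = 538.6875
χ² = Σ (O − E)² / E
  white: (2313 − 2334.3125)² / 2334.3125 = 0.1946
  colored: (560 − 538.6875)² / 538.6875 = 0.8432
χ² = 0.1946 + 0.8432 = 1.0378 ≈ 1.038
Degrees of freedom = 2 − 1 = 1; critical value at α = 0.1 is 2.706.
Since 1.038 < 2.706, we fail to reject the null hypothesis — the data are consistent with the 13:3 ratio.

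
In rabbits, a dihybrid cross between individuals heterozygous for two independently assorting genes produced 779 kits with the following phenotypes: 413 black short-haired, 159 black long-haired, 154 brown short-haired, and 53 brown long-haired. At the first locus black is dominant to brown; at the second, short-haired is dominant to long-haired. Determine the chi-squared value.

3.407

A dihybrid F₂ with independent assortment and complete dominance at both loci gives a 9:3:3:1 phenotypic ratio.
Expected counts for N = 779 under a 9:3:3:1 ratio (total parts = 16):
  black short-haired: 779 × 9/16 = 438.1875
  black long-haired: 779 × 3/16 = 146.0625
  brown short-haired: 779 × 3/16 = 146.0625
  brown long-haired: 779 × 1/16 = 48.6875
χ² = Σ (O − E)² / E
  black short-haired: (413 − 438.1875)² / 438.1875 = 1.4478
  black long-haired: (159 − 146.0625)² / 146.0625 = 1.1459
  brown short-haired: (154 − 146.0625)² / 146.0625 = 0.4313
  brown long-haired: (53 − 48.6875)² / 48.6875 = 0.3820
χ² = 1.4478 + 1.1459 + 0.4313 + 0.3820 = 3.407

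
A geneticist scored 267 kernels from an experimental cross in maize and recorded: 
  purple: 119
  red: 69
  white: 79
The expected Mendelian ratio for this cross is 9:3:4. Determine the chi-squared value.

Expected counts for N = 267 under a 9:3:4 ratio (total parts = 16):
  purple: 267 × 9/16 = 150.1875
  red: 267 × 3/16 = 50.0625
  white: 267 × 4/16 = 66.75
χ² = Σ (O − E)² / E
  purple: (119 − 150.1875)² / 150.1875 = 6.4763
  red: (69 − 50.0625)² / 50.0625 = 7.1636
  white: (79 − 66.75)² / 66.75 = 2.2481
χ² = 6.4763 + 7.1636 + 2.2481 = 15.888

15.888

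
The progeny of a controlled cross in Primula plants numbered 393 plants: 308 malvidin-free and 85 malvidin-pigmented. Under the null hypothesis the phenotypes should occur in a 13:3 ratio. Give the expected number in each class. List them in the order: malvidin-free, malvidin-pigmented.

319.3125, 73.6875

The 13:3 ratio has 16 parts, so with N = 393 the expected counts are:
  malvidin-free: 393 × 13/16 = 319.3125
  malvidin-pigmented: 393 × 3/16 = 73.6875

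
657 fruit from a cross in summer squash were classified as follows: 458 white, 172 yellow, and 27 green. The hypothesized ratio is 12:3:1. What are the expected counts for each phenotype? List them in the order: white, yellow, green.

Total ratio parts = 16. Expected numbers out of 657:
  white: 657 × 12/16 = 492.75
  yellow: 657 × 3/16 = 123.1875
  green: 657 × 1/16 = 41.0625

492.75, 123.1875, 41.0625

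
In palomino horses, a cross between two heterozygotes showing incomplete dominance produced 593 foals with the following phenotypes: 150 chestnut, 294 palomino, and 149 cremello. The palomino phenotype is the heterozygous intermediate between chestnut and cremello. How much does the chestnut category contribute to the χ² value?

0.021

With incomplete dominance, a heterozygote × heterozygote cross gives a 1:2:1 phenotypic ratio.
Under the 1:2:1 hypothesis (Σ ratio = 4, N = 593):
  chestnut: 593 × 1/4 = 148.25
  palomino: 593 × 2/4 = 296.5
  cremello: 593 × 1/4 = 148.25
Contribution of chestnut: (150 − 148.25)² / 148.25 = 0.0207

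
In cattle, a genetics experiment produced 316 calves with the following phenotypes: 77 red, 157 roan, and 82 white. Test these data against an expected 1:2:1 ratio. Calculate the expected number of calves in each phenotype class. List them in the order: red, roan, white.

79, 158, 79

Expected counts for N = 316 under a 1:2:1 ratio (total parts = 4):
  red: 316 × 1/4 = 79
  roan: 316 × 2/4 = 158
  white: 316 × 1/4 = 79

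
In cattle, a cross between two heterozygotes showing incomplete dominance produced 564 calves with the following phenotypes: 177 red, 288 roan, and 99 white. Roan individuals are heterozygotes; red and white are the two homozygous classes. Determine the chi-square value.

With incomplete dominance, a heterozygote × heterozygote cross gives a 1:2:1 phenotypic ratio.
Total ratio parts = 4. Expected numbers out of 564:
  red: 564 × 1/4 = 141
  roan: 564 × 2/4 = 282
  white: 564 × 1/4 = 141
χ² = Σ (O − E)² / E
  red: (177 − 141)² / 141 = 9.1915
  roan: (288 − 282)² / 282 = 0.1277
  white: (99 − 141)² / 141 = 12.5106
χ² = 9.1915 + 0.1277 + 12.5106 = 21.8298 ≈ 21.830

21.830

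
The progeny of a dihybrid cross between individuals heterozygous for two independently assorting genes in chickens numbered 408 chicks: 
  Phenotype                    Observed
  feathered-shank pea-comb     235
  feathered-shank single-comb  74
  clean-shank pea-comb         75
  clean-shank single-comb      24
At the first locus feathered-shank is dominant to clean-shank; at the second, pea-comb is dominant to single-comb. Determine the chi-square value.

0.331

A dihybrid F₂ with independent assortment and complete dominance at both loci gives a 9:3:3:1 phenotypic ratio.
Total ratio parts = 16. Expected numbers out of 408:
  feathered-shank pea-comb: 408 × 9/16 = 229.5
  feathered-shank single-comb: 408 × 3/16 = 76.5
  clean-shank pea-comb: 408 × 3/16 = 76.5
  clean-shank single-comb: 408 × 1/16 = 25.5
χ² = Σ (O − E)² / E
  feathered-shank pea-comb: (235 − 229.5)² / 229.5 = 0.1318
  feathered-shank single-comb: (74 − 76.5)² / 76.5 = 0.0817
  clean-shank pea-comb: (75 − 76.5)² / 76.5 = 0.0294
  clean-shank single-comb: (24 − 25.5)² / 25.5 = 0.0882
χ² = 0.1318 + 0.0817 + 0.0294 + 0.0882 = 0.3311 ≈ 0.331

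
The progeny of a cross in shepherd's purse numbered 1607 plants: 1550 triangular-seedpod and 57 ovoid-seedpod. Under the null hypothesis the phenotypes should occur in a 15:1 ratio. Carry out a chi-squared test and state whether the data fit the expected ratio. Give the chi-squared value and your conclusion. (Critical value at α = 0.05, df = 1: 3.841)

Under the 15:1 hypothesis (Σ ratio = 16, N = 1607):
  triangular-seedpod: 1607 × 15/16 = 1506.5625
  ovoid-seedpod: 1607 × 1/16 = 100.4375
χ² = Σ (O − E)² / E
  triangular-seedpod: (1550 − 1506.5625)² / 1506.5625 = 1.2524
  ovoid-seedpod: (57 − 100.4375)² / 100.4375 = 18.7860
χ² = 1.2524 + 18.7860 = 20.0384 ≈ 20.038
Degrees of freedom = 2 − 1 = 1; critical value at α = 0.05 is 3.841.
Since 20.038 > 3.841, we reject the null hypothesis — the data do not fit the 15:1 ratio.

20.038; not consistent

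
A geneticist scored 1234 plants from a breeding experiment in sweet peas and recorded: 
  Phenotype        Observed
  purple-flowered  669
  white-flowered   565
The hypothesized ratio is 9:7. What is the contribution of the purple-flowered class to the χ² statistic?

Under the 9:7 hypothesis (Σ ratio = 16, N = 1234):
  purple-flowered: 1234 × 9/16 = 694.125
  white-flowered: 1234 × 7/16 = 539.875
Contribution of purple-flowered: (669 − 694.125)² / 694.125 = 0.9094

0.909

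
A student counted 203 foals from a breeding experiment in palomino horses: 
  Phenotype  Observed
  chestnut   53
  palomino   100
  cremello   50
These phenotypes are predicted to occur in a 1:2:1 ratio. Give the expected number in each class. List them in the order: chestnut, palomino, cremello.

50.75, 101.5, 50.75

Under the 1:2:1 hypothesis (Σ ratio = 4, N = 203):
  chestnut: 203 × 1/4 = 50.75
  palomino: 203 × 2/4 = 101.5
  cremello: 203 × 1/4 = 50.75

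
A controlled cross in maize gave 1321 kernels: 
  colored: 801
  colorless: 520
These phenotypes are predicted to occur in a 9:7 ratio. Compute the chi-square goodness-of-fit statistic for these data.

10.326

Under the 9:7 hypothesis (Σ ratio = 16, N = 1321):
  colored: 1321 × 9/16 = 743.0625
  colorless: 1321 × 7/16 = 577.9375
χ² = Σ (O − E)² / E
  colored: (801 − 743.0625)² / 743.0625 = 4.5175
  colorless: (520 − 577.9375)² / 577.9375 = 5.8082
χ² = 4.5175 + 5.8082 = 10.3257 ≈ 10.326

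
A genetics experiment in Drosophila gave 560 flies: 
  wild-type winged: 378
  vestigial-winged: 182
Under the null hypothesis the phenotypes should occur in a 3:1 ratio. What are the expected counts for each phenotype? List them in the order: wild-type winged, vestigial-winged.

420, 140

Expected counts for N = 560 under a 3:1 ratio (total parts = 4):
  wild-type winged: 560 × 3/4 = 420
  vestigial-winged: 560 × 1/4 = 140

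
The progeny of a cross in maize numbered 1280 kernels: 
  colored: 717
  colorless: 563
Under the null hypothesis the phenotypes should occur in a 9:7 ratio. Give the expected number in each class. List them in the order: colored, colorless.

720, 560

Under the 9:7 hypothesis (Σ ratio = 16, N = 1280):
  colored: 1280 × 9/16 = 720
  colorless: 1280 × 7/16 = 560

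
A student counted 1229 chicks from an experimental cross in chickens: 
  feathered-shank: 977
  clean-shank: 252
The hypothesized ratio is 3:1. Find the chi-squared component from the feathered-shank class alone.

Total ratio parts = 4. Expected numbers out of 1229:
  feathered-shank: 1229 × 3/4 = 921.75
  clean-shank: 1229 × 1/4 = 307.25
Contribution of feathered-shank: (977 − 921.75)² / 921.75 = 3.3117

3.312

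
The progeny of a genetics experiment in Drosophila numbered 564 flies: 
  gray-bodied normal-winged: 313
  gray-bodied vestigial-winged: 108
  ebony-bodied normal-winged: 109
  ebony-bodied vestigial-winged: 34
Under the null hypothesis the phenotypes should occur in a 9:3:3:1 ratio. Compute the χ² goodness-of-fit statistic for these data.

0.249

Expected counts for N = 564 under a 9:3:3:1 ratio (total parts = 16):
  gray-bodied normal-winged: 564 × 9/16 = 317.25
  gray-bodied vestigial-winged: 564 × 3/16 = 105.75
  ebony-bodied normal-winged: 564 × 3/16 = 105.75
  ebony-bodied vestigial-winged: 564 × 1/16 = 35.25
χ² = Σ (O − E)² / E
  gray-bodied normal-winged: (313 − 317.25)² / 317.25 = 0.0569
  gray-bodied vestigial-winged: (108 − 105.75)² / 105.75 = 0.0479
  ebony-bodied normal-winged: (109 − 105.75)² / 105.75 = 0.0999
  ebony-bodied vestigial-winged: (34 − 35.25)² / 35.25 = 0.0443
χ² = 0.0569 + 0.0479 + 0.0999 + 0.0443 = 0.249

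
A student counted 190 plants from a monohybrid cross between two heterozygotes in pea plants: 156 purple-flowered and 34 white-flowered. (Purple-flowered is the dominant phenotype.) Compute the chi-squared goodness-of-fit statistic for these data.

5.116

For a monohybrid cross between heterozygotes with complete dominance, the expected phenotypic ratio is 3:1.
Expected counts for N = 190 under a 3:1 ratio (total parts = 4):
  purple-flowered: 190 × 3/4 = 142.5
  white-flowered: 190 × 1/4 = 47.5
χ² = Σ (O − E)² / E
  purple-flowered: (156 − 142.5)² / 142.5 = 1.2789
  white-flowered: (34 − 47.5)² / 47.5 = 3.8368
χ² = 1.2789 + 3.8368 = 5.1157 ≈ 5.116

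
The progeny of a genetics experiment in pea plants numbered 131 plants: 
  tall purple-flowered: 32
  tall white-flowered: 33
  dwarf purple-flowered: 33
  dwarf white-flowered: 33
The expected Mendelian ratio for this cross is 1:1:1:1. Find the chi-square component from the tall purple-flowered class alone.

The 1:1:1:1 ratio has 4 parts, so with N = 131 the expected counts are:
  tall purple-flowered: 131 × 1/4 = 32.75
  tall white-flowered: 131 × 1/4 = 32.75
  dwarf purple-flowered: 131 × 1/4 = 32.75
  dwarf white-flowered: 131 × 1/4 = 32.75
Contribution of tall purple-flowered: (32 − 32.75)² / 32.75 = 0.0172

0.017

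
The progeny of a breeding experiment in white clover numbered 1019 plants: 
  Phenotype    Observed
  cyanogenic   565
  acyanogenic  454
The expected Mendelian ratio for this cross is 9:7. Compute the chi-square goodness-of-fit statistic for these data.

Total ratio parts = 16. Expected numbers out of 1019:
  cyanogenic: 1019 × 9/16 = 573.1875
  acyanogenic: 1019 × 7/16 = 445.8125
χ² = Σ (O − E)² / E
  cyanogenic: (565 − 573.1875)² / 573.1875 = 0.1170
  acyanogenic: (454 − 445.8125)² / 445.8125 = 0.1504
χ² = 0.1170 + 0.1504 = 0.2674 ≈ 0.267

0.267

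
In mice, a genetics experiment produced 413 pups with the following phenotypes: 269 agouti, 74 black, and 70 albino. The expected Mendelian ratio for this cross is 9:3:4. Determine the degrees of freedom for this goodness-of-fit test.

A goodness-of-fit test with 3 phenotype classes has df = 3 − 1 = 2.

2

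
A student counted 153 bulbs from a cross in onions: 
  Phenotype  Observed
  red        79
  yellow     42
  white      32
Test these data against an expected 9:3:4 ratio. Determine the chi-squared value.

The 9:3:4 ratio has 16 parts, so with N = 153 the expected counts are:
  red: 153 × 9/16 = 86.0625
  yellow: 153 × 3/16 = 28.6875
  white: 153 × 4/16 = 38.25
χ² = Σ (O − E)² / E
  red: (79 − 86.0625)² / 86.0625 = 0.5796
  yellow: (42 − 28.6875)² / 28.6875 = 6.1777
  white: (32 − 38.25)² / 38.25 = 1.0212
χ² = 0.5796 + 6.1777 + 1.0212 = 7.7785 ≈ 7.779

7.779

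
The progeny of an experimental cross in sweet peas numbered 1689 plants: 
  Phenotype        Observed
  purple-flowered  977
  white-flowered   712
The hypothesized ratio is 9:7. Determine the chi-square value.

Under the 9:7 hypothesis (Σ ratio = 16, N = 1689):
  purple-flowered: 1689 × 9/16 = 950.0625
  white-flowered: 1689 × 7/16 = 738.9375
χ² = Σ (O − E)² / E
  purple-flowered: (977 − 950.0625)² / 950.0625 = 0.7638
  white-flowered: (712 − 738.9375)² / 738.9375 = 0.9820
χ² = 0.7638 + 0.9820 = 1.7458 ≈ 1.746

1.746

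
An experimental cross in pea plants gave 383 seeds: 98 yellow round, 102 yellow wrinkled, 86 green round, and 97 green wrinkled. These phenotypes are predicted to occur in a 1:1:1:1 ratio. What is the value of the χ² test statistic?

1.470

Total ratio parts = 4. Expected numbers out of 383:
  yellow round: 383 × 1/4 = 95.75
  yellow wrinkled: 383 × 1/4 = 95.75
  green round: 383 × 1/4 = 95.75
  green wrinkled: 383 × 1/4 = 95.75
χ² = Σ (O − E)² / E
  yellow round: (98 − 95.75)² / 95.75 = 0.0529
  yellow wrinkled: (102 − 95.75)² / 95.75 = 0.4080
  green round: (86 − 95.75)² / 95.75 = 0.9928
  green wrinkled: (97 − 95.75)² / 95.75 = 0.0163
χ² = 0.0529 + 0.4080 + 0.9928 + 0.0163 = 1.470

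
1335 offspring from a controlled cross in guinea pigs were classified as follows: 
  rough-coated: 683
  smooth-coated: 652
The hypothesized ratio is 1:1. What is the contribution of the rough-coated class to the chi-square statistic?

Expected counts for N = 1335 under a 1:1 ratio (total parts = 2):
  rough-coated: 1335 × 1/2 = 667.5
  smooth-coated: 1335 × 1/2 = 667.5
Contribution of rough-coated: (683 − 667.5)² / 667.5 = 0.3599

0.360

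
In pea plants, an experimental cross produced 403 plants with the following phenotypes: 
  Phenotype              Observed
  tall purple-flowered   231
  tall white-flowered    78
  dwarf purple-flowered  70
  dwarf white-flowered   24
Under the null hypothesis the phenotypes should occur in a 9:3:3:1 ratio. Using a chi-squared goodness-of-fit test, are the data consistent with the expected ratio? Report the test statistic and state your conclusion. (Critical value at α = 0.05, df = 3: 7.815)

0.626; consistent

Total ratio parts = 16. Expected numbers out of 403:
  tall purple-flowered: 403 × 9/16 = 226.6875
  tall white-flowered: 403 × 3/16 = 75.5625
  dwarf purple-flowered: 403 × 3/16 = 75.5625
  dwarf white-flowered: 403 × 1/16 = 25.1875
χ² = Σ (O − E)² / E
  tall purple-flowered: (231 − 226.6875)² / 226.6875 = 0.0820
  tall white-flowered: (78 − 75.5625)² / 75.5625 = 0.0786
  dwarf purple-flowered: (70 − 75.5625)² / 75.5625 = 0.4095
  dwarf white-flowered: (24 − 25.1875)² / 25.1875 = 0.0560
χ² = 0.0820 + 0.0786 + 0.4095 + 0.0560 = 0.6261 ≈ 0.626
Degrees of freedom = 4 − 1 = 3; critical value at α = 0.05 is 7.815.
Since 0.626 < 7.815, we fail to reject the null hypothesis — the data are consistent with the 9:3:3:1 ratio.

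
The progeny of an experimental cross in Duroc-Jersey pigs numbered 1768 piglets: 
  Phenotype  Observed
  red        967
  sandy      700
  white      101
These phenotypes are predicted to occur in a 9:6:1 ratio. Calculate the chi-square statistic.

Expected counts for N = 1768 under a 9:6:1 ratio (total parts = 16):
  red: 1768 × 9/16 = 994.5
  sandy: 1768 × 6/16 = 663
  white: 1768 × 1/16 = 110.5
χ² = Σ (O − E)² / E
  red: (967 − 994.5)² / 994.5 = 0.7604
  sandy: (700 − 663)² / 663 = 2.0649
  white: (101 − 110.5)² / 110.5 = 0.8167
χ² = 0.7604 + 2.0649 + 0.8167 = 3.642

3.642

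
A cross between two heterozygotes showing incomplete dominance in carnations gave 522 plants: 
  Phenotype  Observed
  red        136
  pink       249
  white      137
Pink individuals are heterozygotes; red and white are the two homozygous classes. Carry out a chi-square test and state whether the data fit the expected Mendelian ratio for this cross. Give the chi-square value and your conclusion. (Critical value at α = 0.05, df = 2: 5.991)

With incomplete dominance, a heterozygote × heterozygote cross gives a 1:2:1 phenotypic ratio.
Expected counts for N = 522 under a 1:2:1 ratio (total parts = 4):
  red: 522 × 1/4 = 130.5
  pink: 522 × 2/4 = 261
  white: 522 × 1/4 = 130.5
χ² = Σ (O − E)² / E
  red: (136 − 130.5)² / 130.5 = 0.2318
  pink: (249 − 261)² / 261 = 0.5517
  white: (137 − 130.5)² / 130.5 = 0.3238
χ² = 0.2318 + 0.5517 + 0.3238 = 1.1073 ≈ 1.107
Degrees of freedom = 3 − 1 = 2; critical value at α = 0.05 is 5.991.
Since 1.107 < 5.991, we fail to reject the null hypothesis — the data are consistent with the 1:2:1 ratio.

1.107; consistent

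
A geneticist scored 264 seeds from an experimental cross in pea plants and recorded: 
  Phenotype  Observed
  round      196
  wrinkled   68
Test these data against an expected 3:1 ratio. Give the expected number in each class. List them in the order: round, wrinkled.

Under the 3:1 hypothesis (Σ ratio = 4, N = 264):
  round: 264 × 3/4 = 198
  wrinkled: 264 × 1/4 = 66

198, 66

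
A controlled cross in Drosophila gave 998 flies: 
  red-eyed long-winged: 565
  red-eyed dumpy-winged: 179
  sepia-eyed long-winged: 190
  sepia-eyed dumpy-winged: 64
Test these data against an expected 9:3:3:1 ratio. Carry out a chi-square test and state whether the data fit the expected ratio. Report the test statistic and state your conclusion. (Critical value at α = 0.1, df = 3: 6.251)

0.463; consistent

Expected counts for N = 998 under a 9:3:3:1 ratio (total parts = 16):
  red-eyed long-winged: 998 × 9/16 = 561.375
  red-eyed dumpy-winged: 998 × 3/16 = 187.125
  sepia-eyed long-winged: 998 × 3/16 = 187.125
  sepia-eyed dumpy-winged: 998 × 1/16 = 62.375
χ² = Σ (O − E)² / E
  red-eyed long-winged: (565 − 561.375)² / 561.375 = 0.0234
  red-eyed dumpy-winged: (179 − 187.125)² / 187.125 = 0.3528
  sepia-eyed long-winged: (190 − 187.125)² / 187.125 = 0.0442
  sepia-eyed dumpy-winged: (64 − 62.375)² / 62.375 = 0.0423
χ² = 0.0234 + 0.3528 + 0.0442 + 0.0423 = 0.4627 ≈ 0.463
Degrees of freedom = 4 − 1 = 3; critical value at α = 0.1 is 6.251.
Since 0.463 < 6.251, we fail to reject the null hypothesis — the data are consistent with the 9:3:3:1 ratio.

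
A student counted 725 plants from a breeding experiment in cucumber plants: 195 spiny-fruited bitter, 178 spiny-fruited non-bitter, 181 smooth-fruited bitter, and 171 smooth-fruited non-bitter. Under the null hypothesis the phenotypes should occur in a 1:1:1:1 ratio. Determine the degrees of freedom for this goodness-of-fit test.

3

A goodness-of-fit test with 4 phenotype classes has df = 4 − 1 = 3.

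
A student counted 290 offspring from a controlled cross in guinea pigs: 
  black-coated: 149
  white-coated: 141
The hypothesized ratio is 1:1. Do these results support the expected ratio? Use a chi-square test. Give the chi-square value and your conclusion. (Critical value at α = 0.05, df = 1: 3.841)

Under the 1:1 hypothesis (Σ ratio = 2, N = 290):
  black-coated: 290 × 1/2 = 145
  white-coated: 290 × 1/2 = 145
χ² = Σ (O − E)² / E
  black-coated: (149 − 145)² / 145 = 0.1103
  white-coated: (141 − 145)² / 145 = 0.1103
χ² = 0.1103 + 0.1103 = 0.2206 ≈ 0.221
Degrees of freedom = 2 − 1 = 1; critical value at α = 0.05 is 3.841.
Since 0.221 < 3.841, we fail to reject the null hypothesis — the data are consistent with the 1:1 ratio.

0.221; consistent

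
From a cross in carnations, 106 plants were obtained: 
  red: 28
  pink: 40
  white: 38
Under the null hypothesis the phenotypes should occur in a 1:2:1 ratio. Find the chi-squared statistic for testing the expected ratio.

8.264

The 1:2:1 ratio has 4 parts, so with N = 106 the expected counts are:
  red: 106 × 1/4 = 26.5
  pink: 106 × 2/4 = 53
  white: 106 × 1/4 = 26.5
χ² = Σ (O − E)² / E
  red: (28 − 26.5)² / 26.5 = 0.0849
  pink: (40 − 53)² / 53 = 3.1887
  white: (38 − 26.5)² / 26.5 = 4.9906
χ² = 0.0849 + 3.1887 + 4.9906 = 8.2642 ≈ 8.264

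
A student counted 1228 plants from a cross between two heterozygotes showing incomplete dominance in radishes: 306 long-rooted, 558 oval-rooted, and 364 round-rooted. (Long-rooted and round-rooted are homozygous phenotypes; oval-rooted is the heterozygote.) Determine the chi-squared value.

15.694

With incomplete dominance, a heterozygote × heterozygote cross gives a 1:2:1 phenotypic ratio.
Expected counts for N = 1228 under a 1:2:1 ratio (total parts = 4):
  long-rooted: 1228 × 1/4 = 307
  oval-rooted: 1228 × 2/4 = 614
  round-rooted: 1228 × 1/4 = 307
χ² = Σ (O − E)² / E
  long-rooted: (306 − 307)² / 307 = 0.0033
  oval-rooted: (558 − 614)² / 614 = 5.1075
  round-rooted: (364 − 307)² / 307 = 10.5831
χ² = 0.0033 + 5.1075 + 10.5831 = 15.6939 ≈ 15.694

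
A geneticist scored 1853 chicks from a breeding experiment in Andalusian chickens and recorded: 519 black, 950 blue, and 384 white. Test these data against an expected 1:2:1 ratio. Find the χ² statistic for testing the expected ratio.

20.863

Total ratio parts = 4. Expected numbers out of 1853:
  black: 1853 × 1/4 = 463.25
  blue: 1853 × 2/4 = 926.5
  white: 1853 × 1/4 = 463.25
χ² = Σ (O − E)² / E
  black: (519 − 463.25)² / 463.25 = 6.7093
  blue: (950 − 926.5)² / 926.5 = 0.5961
  white: (384 − 463.25)² / 463.25 = 13.5576
χ² = 6.7093 + 0.5961 + 13.5576 = 20.863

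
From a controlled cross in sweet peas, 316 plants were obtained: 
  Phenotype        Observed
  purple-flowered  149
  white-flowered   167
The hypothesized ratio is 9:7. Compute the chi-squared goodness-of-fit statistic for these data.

Under the 9:7 hypothesis (Σ ratio = 16, N = 316):
  purple-flowered: 316 × 9/16 = 177.75
  white-flowered: 316 × 7/16 = 138.25
χ² = Σ (O − E)² / E
  purple-flowered: (149 − 177.75)² / 177.75 = 4.6501
  white-flowered: (167 − 138.25)² / 138.25 = 5.9788
χ² = 4.6501 + 5.9788 = 10.6289 ≈ 10.629

10.629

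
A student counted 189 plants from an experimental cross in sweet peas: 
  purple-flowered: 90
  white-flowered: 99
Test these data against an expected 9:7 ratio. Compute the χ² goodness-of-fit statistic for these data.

5.721

The 9:7 ratio has 16 parts, so with N = 189 the expected counts are:
  purple-flowered: 189 × 9/16 = 106.3125
  white-flowered: 189 × 7/16 = 82.6875
χ² = Σ (O − E)² / E
  purple-flowered: (90 − 106.3125)² / 106.3125 = 2.5030
  white-flowered: (99 − 82.6875)² / 82.6875 = 3.2181
χ² = 2.5030 + 3.2181 = 5.7211 ≈ 5.721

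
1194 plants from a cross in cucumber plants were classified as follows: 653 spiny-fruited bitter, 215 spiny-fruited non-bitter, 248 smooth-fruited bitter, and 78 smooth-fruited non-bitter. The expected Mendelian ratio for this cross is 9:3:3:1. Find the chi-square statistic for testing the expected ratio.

3.621

Total ratio parts = 16. Expected numbers out of 1194:
  spiny-fruited bitter: 1194 × 9/16 = 671.625
  spiny-fruited non-bitter: 1194 × 3/16 = 223.875
  smooth-fruited bitter: 1194 × 3/16 = 223.875
  smooth-fruited non-bitter: 1194 × 1/16 = 74.625
χ² = Σ (O − E)² / E
  spiny-fruited bitter: (653 − 671.625)² / 671.625 = 0.5165
  spiny-fruited non-bitter: (215 − 223.875)² / 223.875 = 0.3518
  smooth-fruited bitter: (248 − 223.875)² / 223.875 = 2.5997
  smooth-fruited non-bitter: (78 − 74.625)² / 74.625 = 0.1526
χ² = 0.5165 + 0.3518 + 2.5997 + 0.1526 = 3.6206 ≈ 3.621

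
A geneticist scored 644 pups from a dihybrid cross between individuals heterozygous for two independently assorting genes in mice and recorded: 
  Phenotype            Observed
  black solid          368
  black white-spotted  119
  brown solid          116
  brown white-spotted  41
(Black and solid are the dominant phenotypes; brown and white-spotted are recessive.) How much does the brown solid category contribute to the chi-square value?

0.187

A dihybrid F₂ with independent assortment and complete dominance at both loci gives a 9:3:3:1 phenotypic ratio.
Total ratio parts = 16. Expected numbers out of 644:
  black solid: 644 × 9/16 = 362.25
  black white-spotted: 644 × 3/16 = 120.75
  brown solid: 644 × 3/16 = 120.75
  brown white-spotted: 644 × 1/16 = 40.25
Contribution of brown solid: (116 − 120.75)² / 120.75 = 0.1869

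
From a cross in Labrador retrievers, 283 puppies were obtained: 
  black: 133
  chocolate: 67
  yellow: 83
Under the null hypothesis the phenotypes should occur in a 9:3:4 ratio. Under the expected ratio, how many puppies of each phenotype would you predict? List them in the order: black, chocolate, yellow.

The 9:3:4 ratio has 16 parts, so with N = 283 the expected counts are:
  black: 283 × 9/16 = 159.1875
  chocolate: 283 × 3/16 = 53.0625
  yellow: 283 × 4/16 = 70.75

159.1875, 53.0625, 70.75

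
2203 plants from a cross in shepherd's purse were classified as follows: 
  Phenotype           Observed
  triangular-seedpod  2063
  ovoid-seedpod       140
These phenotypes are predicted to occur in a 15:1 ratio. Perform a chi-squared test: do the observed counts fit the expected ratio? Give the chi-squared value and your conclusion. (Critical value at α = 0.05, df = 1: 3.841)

0.041; consistent

The 15:1 ratio has 16 parts, so with N = 2203 the expected counts are:
  triangular-seedpod: 2203 × 15/16 = 2065.3125
  ovoid-seedpod: 2203 × 1/16 = 137.6875
χ² = Σ (O − E)² / E
  triangular-seedpod: (2063 − 2065.3125)² / 2065.3125 = 0.0026
  ovoid-seedpod: (140 − 137.6875)² / 137.6875 = 0.0388
χ² = 0.0026 + 0.0388 = 0.0414 ≈ 0.041
Degrees of freedom = 2 − 1 = 1; critical value at α = 0.05 is 3.841.
Since 0.041 < 3.841, we fail to reject the null hypothesis — the data are consistent with the 15:1 ratio.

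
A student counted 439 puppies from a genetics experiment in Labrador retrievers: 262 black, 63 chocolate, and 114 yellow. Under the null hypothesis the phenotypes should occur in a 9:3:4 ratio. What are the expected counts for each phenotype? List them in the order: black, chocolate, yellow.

246.9375, 82.3125, 109.75

The 9:3:4 ratio has 16 parts, so with N = 439 the expected counts are:
  black: 439 × 9/16 = 246.9375
  chocolate: 439 × 3/16 = 82.3125
  yellow: 439 × 4/16 = 109.75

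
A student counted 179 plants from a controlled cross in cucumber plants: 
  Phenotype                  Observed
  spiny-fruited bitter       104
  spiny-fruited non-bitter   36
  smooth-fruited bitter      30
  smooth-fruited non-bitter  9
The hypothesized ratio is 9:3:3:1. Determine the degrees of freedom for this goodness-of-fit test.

A goodness-of-fit test with 4 phenotype classes has df = 4 − 1 = 3.

3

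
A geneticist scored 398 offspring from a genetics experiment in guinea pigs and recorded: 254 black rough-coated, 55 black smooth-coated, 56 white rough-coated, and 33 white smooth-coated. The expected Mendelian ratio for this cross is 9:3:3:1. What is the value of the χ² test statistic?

Under the 9:3:3:1 hypothesis (Σ ratio = 16, N = 398):
  black rough-coated: 398 × 9/16 = 223.875
  black smooth-coated: 398 × 3/16 = 74.625
  white rough-coated: 398 × 3/16 = 74.625
  white smooth-coated: 398 × 1/16 = 24.875
χ² = Σ (O − E)² / E
  black rough-coated: (254 − 223.875)² / 223.875 = 4.0537
  black smooth-coated: (55 − 74.625)² / 74.625 = 5.1610
  white rough-coated: (56 − 74.625)² / 74.625 = 4.6485
  white smooth-coated: (33 − 24.875)² / 24.875 = 2.6539
χ² = 4.0537 + 5.1610 + 4.6485 + 2.6539 = 16.5171 ≈ 16.517

16.517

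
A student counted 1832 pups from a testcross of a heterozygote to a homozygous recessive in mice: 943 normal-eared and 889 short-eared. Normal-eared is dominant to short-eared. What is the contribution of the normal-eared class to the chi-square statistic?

A testcross of a heterozygote (Aa × aa) gives a 1:1 phenotypic ratio.
Total ratio parts = 2. Expected numbers out of 1832:
  normal-eared: 1832 × 1/2 = 916
  short-eared: 1832 × 1/2 = 916
Contribution of normal-eared: (943 − 916)² / 916 = 0.7959

0.796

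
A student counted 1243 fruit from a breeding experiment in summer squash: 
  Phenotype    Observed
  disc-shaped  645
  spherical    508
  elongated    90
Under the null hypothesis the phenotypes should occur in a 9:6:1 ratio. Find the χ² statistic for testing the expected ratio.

9.913

Expected counts for N = 1243 under a 9:6:1 ratio (total parts = 16):
  disc-shaped: 1243 × 9/16 = 699.1875
  spherical: 1243 × 6/16 = 466.125
  elongated: 1243 × 1/16 = 77.6875
χ² = Σ (O − E)² / E
  disc-shaped: (645 − 699.1875)² / 699.1875 = 4.1996
  spherical: (508 − 466.125)² / 466.125 = 3.7619
  elongated: (90 − 77.6875)² / 77.6875 = 1.9514
χ² = 4.1996 + 3.7619 + 1.9514 = 9.9129 ≈ 9.913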